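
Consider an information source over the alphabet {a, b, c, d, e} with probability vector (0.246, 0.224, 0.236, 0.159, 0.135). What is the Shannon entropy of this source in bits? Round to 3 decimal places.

2.285 bits

H = −Σ pᵢ log₂ pᵢ.
−0.246·log₂(0.246) = 0.4977
−0.224·log₂(0.224) = 0.4835
−0.236·log₂(0.236) = 0.4916
−0.159·log₂(0.159) = 0.4218
−0.135·log₂(0.135) = 0.3900
Sum ≈ 2.2847 → 2.285 bits.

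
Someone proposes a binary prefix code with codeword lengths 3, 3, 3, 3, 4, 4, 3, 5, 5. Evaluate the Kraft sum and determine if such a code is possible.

0.8125; yes

With common denominator 2^5 = 32: Σ 2^(−ℓᵢ) = 4/32 + 4/32 + 4/32 + 4/32 + 2/32 + 2/32 + 4/32 + 1/32 + 1/32 = 26/32 = 0.8125.
Kraft's inequality requires Σ ≤ 1; here Σ = 0.8125 ≤ 1, so such a prefix code exists.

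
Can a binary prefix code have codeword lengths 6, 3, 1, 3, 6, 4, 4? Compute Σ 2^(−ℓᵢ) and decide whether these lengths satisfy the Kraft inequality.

0.90625; yes

With common denominator 2^6 = 64: Σ 2^(−ℓᵢ) = 1/64 + 8/64 + 32/64 + 8/64 + 1/64 + 4/64 + 4/64 = 58/64 = 0.90625.
Kraft's inequality requires Σ ≤ 1; here Σ = 0.90625 ≤ 1, so such a prefix code exists.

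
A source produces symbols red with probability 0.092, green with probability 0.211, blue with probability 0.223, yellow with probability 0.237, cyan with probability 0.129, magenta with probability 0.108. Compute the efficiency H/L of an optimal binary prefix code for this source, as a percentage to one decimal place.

98.6%

Entropy H = −Σ p log₂ p ≈ 2.4933 bits.
Huffman merges: 23/250+27/250→1/5; 129/1000+1/5→329/1000; 211/1000+223/1000→217/500; 237/1000+329/1000→283/500; 217/500+283/500→1. L = 2529/1000 ≈ 2.5290.
Efficiency = H/L = 2.4933/2.5290 = 98.6%.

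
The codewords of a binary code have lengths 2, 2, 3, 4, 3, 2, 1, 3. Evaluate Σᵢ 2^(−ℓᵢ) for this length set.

With common denominator 2^4 = 16: Σ 2^(−ℓᵢ) = 4/16 + 4/16 + 2/16 + 1/16 + 2/16 + 4/16 + 8/16 + 2/16 = 27/16 = 1.6875.

1.6875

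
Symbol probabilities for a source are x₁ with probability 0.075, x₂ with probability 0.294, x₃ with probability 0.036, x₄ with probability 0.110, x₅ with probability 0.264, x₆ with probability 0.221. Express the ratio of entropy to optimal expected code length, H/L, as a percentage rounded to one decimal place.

Entropy H = −Σ p log₂ p ≈ 2.3110 bits.
Huffman merges: 9/250+3/40→111/1000; 11/100+111/1000→221/1000; 221/1000+221/1000→221/500; 33/125+147/500→279/500; 221/500+279/500→1. L = 583/250 ≈ 2.3320.
Efficiency = H/L = 2.3110/2.3320 = 99.1%.

99.1%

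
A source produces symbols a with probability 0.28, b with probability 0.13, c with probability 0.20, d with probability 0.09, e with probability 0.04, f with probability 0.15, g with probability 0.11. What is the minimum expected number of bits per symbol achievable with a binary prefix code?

Repeatedly combine the two least-probable nodes; the expected code length is the sum of the merged weights.
merge 1/25 + 9/100 → 13/100
merge 11/100 + 13/100 → 6/25
merge 13/100 + 3/20 → 7/25
merge 1/5 + 6/25 → 11/25
merge 7/25 + 7/25 → 14/25
merge 11/25 + 14/25 → 1
L = 13/100 + 6/25 + 7/25 + 11/25 + 14/25 + 1 = 53/20 = 2.65 bits/symbol.

2.65 bits/symbol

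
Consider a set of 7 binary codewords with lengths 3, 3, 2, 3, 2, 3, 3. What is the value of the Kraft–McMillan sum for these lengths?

With common denominator 2^3 = 8: Σ 2^(−ℓᵢ) = 1/8 + 1/8 + 2/8 + 1/8 + 2/8 + 1/8 + 1/8 = 9/8 = 1.125.

1.125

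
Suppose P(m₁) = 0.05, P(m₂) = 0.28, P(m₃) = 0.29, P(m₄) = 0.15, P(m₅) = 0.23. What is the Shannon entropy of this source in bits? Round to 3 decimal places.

H = −Σ pᵢ log₂ pᵢ.
−0.05·log₂(0.05) = 0.2161
−0.28·log₂(0.28) = 0.5142
−0.29·log₂(0.29) = 0.5179
−0.15·log₂(0.15) = 0.4105
−0.23·log₂(0.23) = 0.4877
Sum ≈ 2.1464 → 2.146 bits.

2.146 bits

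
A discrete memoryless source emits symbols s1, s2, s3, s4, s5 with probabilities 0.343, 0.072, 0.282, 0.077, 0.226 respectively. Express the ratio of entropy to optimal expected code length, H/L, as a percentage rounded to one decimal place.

Entropy H = −Σ p log₂ p ≈ 2.0875 bits.
Huffman merges: 9/125+77/1000→149/1000; 149/1000+113/500→3/8; 141/500+343/1000→5/8; 3/8+5/8→1. L = 2149/1000 ≈ 2.1490.
Efficiency = H/L = 2.0875/2.1490 = 97.1%.

97.1%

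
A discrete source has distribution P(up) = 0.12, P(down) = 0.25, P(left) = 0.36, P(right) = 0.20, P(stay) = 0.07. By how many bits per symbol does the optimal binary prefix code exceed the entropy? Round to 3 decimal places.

0.059 bits

Entropy H = −Σ p log₂ p ≈ 2.1306 bits.
Huffman merges: 7/100+3/25→19/100; 19/100+1/5→39/100; 1/4+9/25→61/100; 39/100+61/100→1. L = 219/100 ≈ 2.1900.
L − H = 2.1900 − 2.1306 = 0.059 bits.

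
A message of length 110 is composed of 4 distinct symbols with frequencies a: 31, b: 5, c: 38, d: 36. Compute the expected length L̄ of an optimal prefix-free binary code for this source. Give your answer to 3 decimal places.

1.982 bits/symbol

Probabilities are the counts divided by 110.
Repeatedly combine the two least-probable nodes; the expected code length is the sum of the merged weights.
merge 1/22 + 31/110 → 18/55
merge 18/55 + 18/55 → 36/55
merge 19/55 + 36/55 → 1
L = 18/55 + 36/55 + 1 = 109/55 ≈ 1.982 bits/symbol.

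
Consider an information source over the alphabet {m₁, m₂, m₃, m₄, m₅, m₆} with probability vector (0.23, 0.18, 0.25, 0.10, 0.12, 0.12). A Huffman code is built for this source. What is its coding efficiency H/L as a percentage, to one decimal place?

Entropy H = −Σ p log₂ p ≈ 2.4993 bits.
Huffman merges: 1/10+3/25→11/50; 3/25+9/50→3/10; 11/50+23/100→9/20; 1/4+3/10→11/20; 9/20+11/20→1. L = 63/25 ≈ 2.5200.
Efficiency = H/L = 2.4993/2.5200 = 99.2%.

99.2%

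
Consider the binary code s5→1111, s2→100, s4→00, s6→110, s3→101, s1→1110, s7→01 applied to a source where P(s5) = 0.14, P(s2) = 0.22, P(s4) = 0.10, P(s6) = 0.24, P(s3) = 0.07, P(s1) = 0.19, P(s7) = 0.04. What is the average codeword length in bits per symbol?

3.19 bits/symbol

L̄ = Σ pᵢ·ℓᵢ = 0.14·4 + 0.22·3 + 0.10·2 + 0.24·3 + 0.07·3 + 0.19·4 + 0.04·2 = 3.19 bits/symbol.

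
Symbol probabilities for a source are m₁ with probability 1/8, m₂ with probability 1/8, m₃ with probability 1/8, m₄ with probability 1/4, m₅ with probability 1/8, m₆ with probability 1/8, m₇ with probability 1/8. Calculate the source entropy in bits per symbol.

Each probability is a power of 1/2, so log₂(1/p) is an integer.
H = Σ p·log₂(1/p) = 1/8·3 + 1/8·3 + 1/8·3 + 1/4·2 + 1/8·3 + 1/8·3 + 1/8·3 = 2.75 bits.

2.75 bits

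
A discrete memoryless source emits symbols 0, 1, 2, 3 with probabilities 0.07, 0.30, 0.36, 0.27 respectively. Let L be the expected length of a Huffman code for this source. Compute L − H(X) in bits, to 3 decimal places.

0.150 bits

Entropy H = −Σ p log₂ p ≈ 1.8303 bits.
Huffman merges: 7/100+27/100→17/50; 3/10+17/50→16/25; 9/25+16/25→1. L = 99/50 ≈ 1.9800.
L − H = 1.9800 − 1.8303 = 0.150 bits.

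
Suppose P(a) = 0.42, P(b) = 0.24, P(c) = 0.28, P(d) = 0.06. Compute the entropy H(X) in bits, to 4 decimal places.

1.7775 bits

H = −Σ pᵢ log₂ pᵢ.
−0.42·log₂(0.42) = 0.5256
−0.24·log₂(0.24) = 0.4941
−0.28·log₂(0.28) = 0.5142
−0.06·log₂(0.06) = 0.2435
Sum ≈ 1.7775 → 1.7775 bits.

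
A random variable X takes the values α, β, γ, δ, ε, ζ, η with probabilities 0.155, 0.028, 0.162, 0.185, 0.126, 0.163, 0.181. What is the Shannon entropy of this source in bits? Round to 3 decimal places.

H = −Σ pᵢ log₂ pᵢ.
−0.155·log₂(0.155) = 0.4169
−0.028·log₂(0.028) = 0.1444
−0.162·log₂(0.162) = 0.4254
−0.185·log₂(0.185) = 0.4504
−0.126·log₂(0.126) = 0.3766
−0.163·log₂(0.163) = 0.4266
−0.181·log₂(0.181) = 0.4463
Sum ≈ 2.6866 → 2.687 bits.

2.687 bits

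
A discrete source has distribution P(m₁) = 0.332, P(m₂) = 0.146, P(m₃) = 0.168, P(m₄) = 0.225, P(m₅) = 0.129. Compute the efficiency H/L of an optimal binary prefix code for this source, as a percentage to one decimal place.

Entropy H = −Σ p log₂ p ≈ 2.2311 bits.
Huffman merges: 129/1000+73/500→11/40; 21/125+9/40→393/1000; 11/40+83/250→607/1000; 393/1000+607/1000→1. L = 91/40 ≈ 2.2750.
Efficiency = H/L = 2.2311/2.2750 = 98.1%.

98.1%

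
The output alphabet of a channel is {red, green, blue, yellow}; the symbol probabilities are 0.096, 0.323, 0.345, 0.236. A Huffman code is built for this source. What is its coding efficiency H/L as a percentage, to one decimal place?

Entropy H = −Σ p log₂ p ≈ 1.8725 bits.
Huffman merges: 12/125+59/250→83/250; 323/1000+83/250→131/200; 69/200+131/200→1. L = 1987/1000 ≈ 1.9870.
Efficiency = H/L = 1.8725/1.9870 = 94.2%.

94.2%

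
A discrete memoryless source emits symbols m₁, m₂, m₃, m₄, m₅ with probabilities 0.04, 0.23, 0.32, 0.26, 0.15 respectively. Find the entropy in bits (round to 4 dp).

H = −Σ pᵢ log₂ pᵢ.
−0.04·log₂(0.04) = 0.1858
−0.23·log₂(0.23) = 0.4877
−0.32·log₂(0.32) = 0.5260
−0.26·log₂(0.26) = 0.5053
−0.15·log₂(0.15) = 0.4105
Sum ≈ 2.1153 → 2.1153 bits.

2.1153 bits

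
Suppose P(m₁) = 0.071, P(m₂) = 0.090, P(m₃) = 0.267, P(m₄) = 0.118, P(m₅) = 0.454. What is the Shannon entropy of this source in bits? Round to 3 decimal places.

H = −Σ pᵢ log₂ pᵢ.
−0.071·log₂(0.071) = 0.2709
−0.090·log₂(0.090) = 0.3127
−0.267·log₂(0.267) = 0.5087
−0.118·log₂(0.118) = 0.3638
−0.454·log₂(0.454) = 0.5172
Sum ≈ 1.9733 → 1.973 bits.

1.973 bits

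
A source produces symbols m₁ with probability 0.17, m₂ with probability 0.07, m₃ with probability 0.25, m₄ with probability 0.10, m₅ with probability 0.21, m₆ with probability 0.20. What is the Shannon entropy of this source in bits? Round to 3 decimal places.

H = −Σ pᵢ log₂ pᵢ.
−0.17·log₂(0.17) = 0.4346
−0.07·log₂(0.07) = 0.2686
−0.25·log₂(0.25) = 0.5000
−0.10·log₂(0.10) = 0.3322
−0.21·log₂(0.21) = 0.4728
−0.20·log₂(0.20) = 0.4644
Sum ≈ 2.4725 → 2.473 bits.

2.473 bits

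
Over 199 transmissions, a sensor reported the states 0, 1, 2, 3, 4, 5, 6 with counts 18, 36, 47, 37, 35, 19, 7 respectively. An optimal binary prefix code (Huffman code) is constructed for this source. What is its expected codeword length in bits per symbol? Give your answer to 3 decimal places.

Probabilities are the counts divided by 199.
Repeatedly combine the two least-probable nodes; the expected code length is the sum of the merged weights.
merge 7/199 + 18/199 → 25/199
merge 19/199 + 25/199 → 44/199
merge 35/199 + 36/199 → 71/199
merge 37/199 + 44/199 → 81/199
merge 47/199 + 71/199 → 118/199
merge 81/199 + 118/199 → 1
L = 25/199 + 44/199 + 71/199 + 81/199 + 118/199 + 1 = 538/199 ≈ 2.704 bits/symbol.

2.704 bits/symbol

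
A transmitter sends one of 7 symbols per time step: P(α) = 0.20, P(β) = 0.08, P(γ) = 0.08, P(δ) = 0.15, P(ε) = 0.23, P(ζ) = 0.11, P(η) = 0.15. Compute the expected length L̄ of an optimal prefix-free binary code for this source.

Repeatedly combine the two least-probable nodes; the expected code length is the sum of the merged weights.
merge 2/25 + 2/25 → 4/25
merge 11/100 + 3/20 → 13/50
merge 3/20 + 4/25 → 31/100
merge 1/5 + 23/100 → 43/100
merge 13/50 + 31/100 → 57/100
merge 43/100 + 57/100 → 1
L = 4/25 + 13/50 + 31/100 + 43/100 + 57/100 + 1 = 273/100 = 2.73 bits/symbol.

2.73 bits/symbol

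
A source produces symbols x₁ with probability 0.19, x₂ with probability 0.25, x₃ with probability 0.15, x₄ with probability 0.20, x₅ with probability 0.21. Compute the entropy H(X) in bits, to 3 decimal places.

2.303 bits

H = −Σ pᵢ log₂ pᵢ.
−0.19·log₂(0.19) = 0.4552
−0.25·log₂(0.25) = 0.5000
−0.15·log₂(0.15) = 0.4105
−0.20·log₂(0.20) = 0.4644
−0.21·log₂(0.21) = 0.4728
Sum ≈ 2.3030 → 2.303 bits.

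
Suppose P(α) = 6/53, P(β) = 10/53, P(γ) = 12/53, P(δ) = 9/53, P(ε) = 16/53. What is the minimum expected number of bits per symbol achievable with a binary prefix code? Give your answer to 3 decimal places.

2.283 bits/symbol

Repeatedly combine the two least-probable nodes; the expected code length is the sum of the merged weights.
merge 6/53 + 9/53 → 15/53
merge 10/53 + 12/53 → 22/53
merge 15/53 + 16/53 → 31/53
merge 22/53 + 31/53 → 1
L = 15/53 + 22/53 + 31/53 + 1 = 121/53 ≈ 2.283 bits/symbol.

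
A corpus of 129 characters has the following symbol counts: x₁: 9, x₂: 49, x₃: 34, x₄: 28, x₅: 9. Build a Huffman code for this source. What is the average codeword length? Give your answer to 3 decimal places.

2.116 bits/symbol

Probabilities are the counts divided by 129.
Repeatedly combine the two least-probable nodes; the expected code length is the sum of the merged weights.
merge 3/43 + 3/43 → 6/43
merge 6/43 + 28/129 → 46/129
merge 34/129 + 46/129 → 80/129
merge 49/129 + 80/129 → 1
L = 6/43 + 46/129 + 80/129 + 1 = 91/43 ≈ 2.116 bits/symbol.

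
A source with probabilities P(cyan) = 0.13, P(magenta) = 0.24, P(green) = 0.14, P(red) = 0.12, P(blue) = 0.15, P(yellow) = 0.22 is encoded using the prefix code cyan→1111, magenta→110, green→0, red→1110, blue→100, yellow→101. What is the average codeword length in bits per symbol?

L̄ = Σ pᵢ·ℓᵢ = 0.13·4 + 0.24·3 + 0.14·1 + 0.12·4 + 0.15·3 + 0.22·3 = 2.97 bits/symbol.

2.97 bits/symbol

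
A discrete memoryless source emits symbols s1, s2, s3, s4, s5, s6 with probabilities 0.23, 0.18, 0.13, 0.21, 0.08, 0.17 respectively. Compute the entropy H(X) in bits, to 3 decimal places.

2.515 bits

H = −Σ pᵢ log₂ pᵢ.
−0.23·log₂(0.23) = 0.4877
−0.18·log₂(0.18) = 0.4453
−0.13·log₂(0.13) = 0.3826
−0.21·log₂(0.21) = 0.4728
−0.08·log₂(0.08) = 0.2915
−0.17·log₂(0.17) = 0.4346
Sum ≈ 2.5145 → 2.515 bits.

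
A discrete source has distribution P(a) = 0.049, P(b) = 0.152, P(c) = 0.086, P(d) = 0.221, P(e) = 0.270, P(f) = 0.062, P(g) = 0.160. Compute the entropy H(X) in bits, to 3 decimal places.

H = −Σ pᵢ log₂ pᵢ.
−0.049·log₂(0.049) = 0.2132
−0.152·log₂(0.152) = 0.4131
−0.086·log₂(0.086) = 0.3044
−0.221·log₂(0.221) = 0.4813
−0.270·log₂(0.270) = 0.5100
−0.062·log₂(0.062) = 0.2487
−0.160·log₂(0.160) = 0.4230
Sum ≈ 2.5938 → 2.594 bits.

2.594 bits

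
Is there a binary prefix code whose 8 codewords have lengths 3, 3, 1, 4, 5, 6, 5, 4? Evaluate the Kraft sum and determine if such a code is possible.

With common denominator 2^6 = 64: Σ 2^(−ℓᵢ) = 8/64 + 8/64 + 32/64 + 4/64 + 2/64 + 1/64 + 2/64 + 4/64 = 61/64 = 0.953125.
Kraft's inequality requires Σ ≤ 1; here Σ = 0.953125 ≤ 1, so such a prefix code exists.

0.953125; yes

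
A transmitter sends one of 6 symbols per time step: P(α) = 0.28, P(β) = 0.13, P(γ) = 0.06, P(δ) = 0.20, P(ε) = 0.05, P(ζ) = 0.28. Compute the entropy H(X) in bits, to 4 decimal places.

H = −Σ pᵢ log₂ pᵢ.
−0.28·log₂(0.28) = 0.5142
−0.13·log₂(0.13) = 0.3826
−0.06·log₂(0.06) = 0.2435
−0.20·log₂(0.20) = 0.4644
−0.05·log₂(0.05) = 0.2161
−0.28·log₂(0.28) = 0.5142
Sum ≈ 2.3351 → 2.3351 bits.

2.3351 bits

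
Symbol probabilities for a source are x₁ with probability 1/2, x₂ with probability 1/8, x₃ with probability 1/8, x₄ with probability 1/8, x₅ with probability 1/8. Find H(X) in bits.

Each probability is a power of 1/2, so log₂(1/p) is an integer.
H = Σ p·log₂(1/p) = 1/2·1 + 1/8·3 + 1/8·3 + 1/8·3 + 1/8·3 = 2 bits.

2 bits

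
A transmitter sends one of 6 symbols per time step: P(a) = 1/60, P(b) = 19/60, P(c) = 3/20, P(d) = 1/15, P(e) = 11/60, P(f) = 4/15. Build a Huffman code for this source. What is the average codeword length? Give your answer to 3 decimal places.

Repeatedly combine the two least-probable nodes; the expected code length is the sum of the merged weights.
merge 1/60 + 1/15 → 1/12
merge 1/12 + 3/20 → 7/30
merge 11/60 + 7/30 → 5/12
merge 4/15 + 19/60 → 7/12
merge 5/12 + 7/12 → 1
L = 1/12 + 7/30 + 5/12 + 7/12 + 1 = 139/60 ≈ 2.317 bits/symbol.

2.317 bits/symbol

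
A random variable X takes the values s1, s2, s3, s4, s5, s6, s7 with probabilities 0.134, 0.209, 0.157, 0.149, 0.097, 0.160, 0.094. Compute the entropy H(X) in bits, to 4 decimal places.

H = −Σ pᵢ log₂ pᵢ.
−0.134·log₂(0.134) = 0.3886
−0.209·log₂(0.209) = 0.4720
−0.157·log₂(0.157) = 0.4194
−0.149·log₂(0.149) = 0.4092
−0.097·log₂(0.097) = 0.3265
−0.160·log₂(0.160) = 0.4230
−0.094·log₂(0.094) = 0.3207
Sum ≈ 2.7593 → 2.7593 bits.

2.7593 bits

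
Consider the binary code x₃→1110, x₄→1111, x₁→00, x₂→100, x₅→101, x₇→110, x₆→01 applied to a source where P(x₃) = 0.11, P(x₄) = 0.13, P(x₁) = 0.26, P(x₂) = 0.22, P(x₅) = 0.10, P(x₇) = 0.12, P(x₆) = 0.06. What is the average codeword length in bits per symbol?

2.92 bits/symbol

L̄ = Σ pᵢ·ℓᵢ = 0.11·4 + 0.13·4 + 0.26·2 + 0.22·3 + 0.10·3 + 0.12·3 + 0.06·2 = 2.92 bits/symbol.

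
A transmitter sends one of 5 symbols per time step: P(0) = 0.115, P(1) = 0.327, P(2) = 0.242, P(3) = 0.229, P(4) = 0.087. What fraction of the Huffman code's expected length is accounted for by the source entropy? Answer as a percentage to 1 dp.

Entropy H = −Σ p log₂ p ≈ 2.1750 bits.
Huffman merges: 87/1000+23/200→101/500; 101/500+229/1000→431/1000; 121/500+327/1000→569/1000; 431/1000+569/1000→1. L = 1101/500 ≈ 2.2020.
Efficiency = H/L = 2.1750/2.2020 = 98.8%.

98.8%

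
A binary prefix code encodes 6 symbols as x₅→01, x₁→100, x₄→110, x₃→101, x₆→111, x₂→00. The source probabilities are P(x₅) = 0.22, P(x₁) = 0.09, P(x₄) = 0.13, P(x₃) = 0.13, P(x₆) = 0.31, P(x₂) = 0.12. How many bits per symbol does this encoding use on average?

2.66 bits/symbol

L̄ = Σ pᵢ·ℓᵢ = 0.22·2 + 0.09·3 + 0.13·3 + 0.13·3 + 0.31·3 + 0.12·2 = 2.66 bits/symbol.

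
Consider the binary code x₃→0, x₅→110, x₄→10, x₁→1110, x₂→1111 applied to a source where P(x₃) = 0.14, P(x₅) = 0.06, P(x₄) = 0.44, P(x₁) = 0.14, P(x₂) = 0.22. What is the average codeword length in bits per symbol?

L̄ = Σ pᵢ·ℓᵢ = 0.14·1 + 0.06·3 + 0.44·2 + 0.14·4 + 0.22·4 = 2.64 bits/symbol.

2.64 bits/symbol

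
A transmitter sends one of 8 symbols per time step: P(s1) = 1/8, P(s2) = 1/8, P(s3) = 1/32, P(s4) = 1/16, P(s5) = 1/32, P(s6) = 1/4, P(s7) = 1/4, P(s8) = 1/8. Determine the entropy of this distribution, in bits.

2.6875 bits

Each probability is a power of 1/2, so log₂(1/p) is an integer.
H = Σ p·log₂(1/p) = 1/8·3 + 1/8·3 + 1/32·5 + 1/16·4 + 1/32·5 + 1/4·2 + 1/4·2 + 1/8·3 = 2.6875 bits.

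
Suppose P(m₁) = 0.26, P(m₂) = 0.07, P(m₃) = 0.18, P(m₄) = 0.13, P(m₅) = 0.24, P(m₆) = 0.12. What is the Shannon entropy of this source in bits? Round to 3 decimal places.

H = −Σ pᵢ log₂ pᵢ.
−0.26·log₂(0.26) = 0.5053
−0.07·log₂(0.07) = 0.2686
−0.18·log₂(0.18) = 0.4453
−0.13·log₂(0.13) = 0.3826
−0.24·log₂(0.24) = 0.4941
−0.12·log₂(0.12) = 0.3671
Sum ≈ 2.4630 → 2.463 bits.

2.463 bits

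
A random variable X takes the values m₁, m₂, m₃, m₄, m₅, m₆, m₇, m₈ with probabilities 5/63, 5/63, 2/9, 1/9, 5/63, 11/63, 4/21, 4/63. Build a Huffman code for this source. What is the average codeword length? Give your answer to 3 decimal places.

2.889 bits/symbol

Repeatedly combine the two least-probable nodes; the expected code length is the sum of the merged weights.
merge 4/63 + 5/63 → 1/7
merge 5/63 + 5/63 → 10/63
merge 1/9 + 1/7 → 16/63
merge 10/63 + 11/63 → 1/3
merge 4/21 + 2/9 → 26/63
merge 16/63 + 1/3 → 37/63
merge 26/63 + 37/63 → 1
L = 1/7 + 10/63 + 16/63 + 1/3 + 26/63 + 37/63 + 1 = 26/9 ≈ 2.889 bits/symbol.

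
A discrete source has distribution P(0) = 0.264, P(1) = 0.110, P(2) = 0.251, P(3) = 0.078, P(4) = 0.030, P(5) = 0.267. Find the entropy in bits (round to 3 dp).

2.306 bits

H = −Σ pᵢ log₂ pᵢ.
−0.264·log₂(0.264) = 0.5072
−0.110·log₂(0.110) = 0.3503
−0.251·log₂(0.251) = 0.5006
−0.078·log₂(0.078) = 0.2871
−0.030·log₂(0.030) = 0.1518
−0.267·log₂(0.267) = 0.5087
Sum ≈ 2.3056 → 2.306 bits.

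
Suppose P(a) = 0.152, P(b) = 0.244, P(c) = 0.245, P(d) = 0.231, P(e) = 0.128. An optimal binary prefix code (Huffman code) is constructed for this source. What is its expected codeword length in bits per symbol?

2.28 bits/symbol

Repeatedly combine the two least-probable nodes; the expected code length is the sum of the merged weights.
merge 16/125 + 19/125 → 7/25
merge 231/1000 + 61/250 → 19/40
merge 49/200 + 7/25 → 21/40
merge 19/40 + 21/40 → 1
L = 7/25 + 19/40 + 21/40 + 1 = 57/25 = 2.28 bits/symbol.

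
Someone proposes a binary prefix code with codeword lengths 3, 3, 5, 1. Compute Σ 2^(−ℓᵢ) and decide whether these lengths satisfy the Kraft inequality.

With common denominator 2^5 = 32: Σ 2^(−ℓᵢ) = 4/32 + 4/32 + 1/32 + 16/32 = 25/32 = 0.78125.
Kraft's inequality requires Σ ≤ 1; here Σ = 0.78125 ≤ 1, so such a prefix code exists.

0.78125; yes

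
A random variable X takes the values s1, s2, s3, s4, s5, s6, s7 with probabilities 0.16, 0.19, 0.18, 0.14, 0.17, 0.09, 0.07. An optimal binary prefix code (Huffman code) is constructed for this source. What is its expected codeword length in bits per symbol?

2.79 bits/symbol

Repeatedly combine the two least-probable nodes; the expected code length is the sum of the merged weights.
merge 7/100 + 9/100 → 4/25
merge 7/50 + 4/25 → 3/10
merge 4/25 + 17/100 → 33/100
merge 9/50 + 19/100 → 37/100
merge 3/10 + 33/100 → 63/100
merge 37/100 + 63/100 → 1
L = 4/25 + 3/10 + 33/100 + 37/100 + 63/100 + 1 = 279/100 = 2.79 bits/symbol.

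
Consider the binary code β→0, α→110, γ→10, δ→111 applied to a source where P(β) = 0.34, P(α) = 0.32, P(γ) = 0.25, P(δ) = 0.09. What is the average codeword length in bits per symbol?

L̄ = Σ pᵢ·ℓᵢ = 0.34·1 + 0.32·3 + 0.25·2 + 0.09·3 = 2.07 bits/symbol.

2.07 bits/symbol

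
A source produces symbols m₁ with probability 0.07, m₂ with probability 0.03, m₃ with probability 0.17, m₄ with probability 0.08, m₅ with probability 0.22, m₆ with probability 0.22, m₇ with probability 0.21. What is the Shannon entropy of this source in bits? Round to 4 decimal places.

H = −Σ pᵢ log₂ pᵢ.
−0.07·log₂(0.07) = 0.2686
−0.03·log₂(0.03) = 0.1518
−0.17·log₂(0.17) = 0.4346
−0.08·log₂(0.08) = 0.2915
−0.22·log₂(0.22) = 0.4806
−0.22·log₂(0.22) = 0.4806
−0.21·log₂(0.21) = 0.4728
Sum ≈ 2.5804 → 2.5804 bits.

2.5804 bits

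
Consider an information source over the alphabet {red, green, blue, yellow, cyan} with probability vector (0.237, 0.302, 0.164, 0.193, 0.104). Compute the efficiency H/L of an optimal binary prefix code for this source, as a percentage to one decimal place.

98.7%

Entropy H = −Σ p log₂ p ≈ 2.2393 bits.
Huffman merges: 13/125+41/250→67/250; 193/1000+237/1000→43/100; 67/250+151/500→57/100; 43/100+57/100→1. L = 567/250 ≈ 2.2680.
Efficiency = H/L = 2.2393/2.2680 = 98.7%.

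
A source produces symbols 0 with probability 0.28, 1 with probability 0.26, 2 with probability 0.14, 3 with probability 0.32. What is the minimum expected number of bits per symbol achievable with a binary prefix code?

2 bits/symbol

Repeatedly combine the two least-probable nodes; the expected code length is the sum of the merged weights.
merge 7/50 + 13/50 → 2/5
merge 7/25 + 8/25 → 3/5
merge 2/5 + 3/5 → 1
L = 2/5 + 3/5 + 1 = 2 bits/symbol.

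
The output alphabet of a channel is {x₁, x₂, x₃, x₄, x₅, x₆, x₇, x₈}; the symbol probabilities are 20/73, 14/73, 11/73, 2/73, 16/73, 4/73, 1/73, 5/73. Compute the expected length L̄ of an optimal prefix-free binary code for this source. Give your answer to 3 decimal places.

Repeatedly combine the two least-probable nodes; the expected code length is the sum of the merged weights.
merge 1/73 + 2/73 → 3/73
merge 3/73 + 4/73 → 7/73
merge 5/73 + 7/73 → 12/73
merge 11/73 + 12/73 → 23/73
merge 14/73 + 16/73 → 30/73
merge 20/73 + 23/73 → 43/73
merge 30/73 + 43/73 → 1
L = 3/73 + 7/73 + 12/73 + 23/73 + 30/73 + 43/73 + 1 = 191/73 ≈ 2.616 bits/symbol.

2.616 bits/symbol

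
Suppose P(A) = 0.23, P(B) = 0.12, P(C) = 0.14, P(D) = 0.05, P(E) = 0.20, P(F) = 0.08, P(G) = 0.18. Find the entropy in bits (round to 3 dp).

2.669 bits

H = −Σ pᵢ log₂ pᵢ.
−0.23·log₂(0.23) = 0.4877
−0.12·log₂(0.12) = 0.3671
−0.14·log₂(0.14) = 0.3971
−0.05·log₂(0.05) = 0.2161
−0.20·log₂(0.20) = 0.4644
−0.08·log₂(0.08) = 0.2915
−0.18·log₂(0.18) = 0.4453
Sum ≈ 2.6691 → 2.669 bits.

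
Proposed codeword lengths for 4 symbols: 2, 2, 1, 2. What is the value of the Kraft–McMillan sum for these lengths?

With common denominator 2^2 = 4: Σ 2^(−ℓᵢ) = 1/4 + 1/4 + 2/4 + 1/4 = 5/4 = 1.25.

1.25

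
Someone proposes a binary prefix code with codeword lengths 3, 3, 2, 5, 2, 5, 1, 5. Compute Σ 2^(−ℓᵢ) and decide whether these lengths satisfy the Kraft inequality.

1.34375; no

With common denominator 2^5 = 32: Σ 2^(−ℓᵢ) = 4/32 + 4/32 + 8/32 + 1/32 + 8/32 + 1/32 + 16/32 + 1/32 = 43/32 = 1.34375.
Kraft's inequality requires Σ ≤ 1; here Σ = 1.34375 > 1, so no such prefix code exists.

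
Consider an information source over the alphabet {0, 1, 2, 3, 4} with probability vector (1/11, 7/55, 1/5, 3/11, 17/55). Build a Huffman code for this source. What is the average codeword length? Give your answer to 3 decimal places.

Repeatedly combine the two least-probable nodes; the expected code length is the sum of the merged weights.
merge 1/11 + 7/55 → 12/55
merge 1/5 + 12/55 → 23/55
merge 3/11 + 17/55 → 32/55
merge 23/55 + 32/55 → 1
L = 12/55 + 23/55 + 32/55 + 1 = 122/55 ≈ 2.218 bits/symbol.

2.218 bits/symbol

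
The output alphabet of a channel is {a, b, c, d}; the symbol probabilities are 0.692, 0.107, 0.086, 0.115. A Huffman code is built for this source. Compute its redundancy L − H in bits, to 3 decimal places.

Entropy H = −Σ p log₂ p ≈ 1.3758 bits.
Huffman merges: 43/500+107/1000→193/1000; 23/200+193/1000→77/250; 77/250+173/250→1. L = 1501/1000 ≈ 1.5010.
L − H = 1.5010 − 1.3758 = 0.125 bits.

0.125 bits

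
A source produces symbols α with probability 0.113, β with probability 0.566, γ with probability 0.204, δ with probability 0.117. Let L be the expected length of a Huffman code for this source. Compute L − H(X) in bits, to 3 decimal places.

Entropy H = −Σ p log₂ p ≈ 1.6502 bits.
Huffman merges: 113/1000+117/1000→23/100; 51/250+23/100→217/500; 217/500+283/500→1. L = 208/125 ≈ 1.6640.
L − H = 1.6640 − 1.6502 = 0.014 bits.

0.014 bits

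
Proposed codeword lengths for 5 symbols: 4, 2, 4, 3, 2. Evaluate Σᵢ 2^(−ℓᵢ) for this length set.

0.75

With common denominator 2^4 = 16: Σ 2^(−ℓᵢ) = 1/16 + 4/16 + 1/16 + 2/16 + 4/16 = 12/16 = 0.75.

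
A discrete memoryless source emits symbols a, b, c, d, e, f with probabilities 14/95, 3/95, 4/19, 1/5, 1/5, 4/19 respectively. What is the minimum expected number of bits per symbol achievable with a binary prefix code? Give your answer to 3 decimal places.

Repeatedly combine the two least-probable nodes; the expected code length is the sum of the merged weights.
merge 3/95 + 14/95 → 17/95
merge 17/95 + 1/5 → 36/95
merge 1/5 + 4/19 → 39/95
merge 4/19 + 36/95 → 56/95
merge 39/95 + 56/95 → 1
L = 17/95 + 36/95 + 39/95 + 56/95 + 1 = 243/95 ≈ 2.558 bits/symbol.

2.558 bits/symbol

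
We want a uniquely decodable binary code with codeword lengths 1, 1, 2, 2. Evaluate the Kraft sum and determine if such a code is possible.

1.5; no

With common denominator 2^2 = 4: Σ 2^(−ℓᵢ) = 2/4 + 2/4 + 1/4 + 1/4 = 6/4 = 1.5.
Kraft's inequality requires Σ ≤ 1; here Σ = 1.5 > 1, so no such prefix code exists.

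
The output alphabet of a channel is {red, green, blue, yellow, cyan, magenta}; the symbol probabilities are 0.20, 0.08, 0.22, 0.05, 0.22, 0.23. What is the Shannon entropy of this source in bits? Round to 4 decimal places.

H = −Σ pᵢ log₂ pᵢ.
−0.20·log₂(0.20) = 0.4644
−0.08·log₂(0.08) = 0.2915
−0.22·log₂(0.22) = 0.4806
−0.05·log₂(0.05) = 0.2161
−0.22·log₂(0.22) = 0.4806
−0.23·log₂(0.23) = 0.4877
Sum ≈ 2.4208 → 2.4208 bits.

2.4208 bits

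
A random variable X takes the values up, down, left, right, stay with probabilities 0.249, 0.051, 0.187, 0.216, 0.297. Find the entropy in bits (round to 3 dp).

2.168 bits

H = −Σ pᵢ log₂ pᵢ.
−0.249·log₂(0.249) = 0.4994
−0.051·log₂(0.051) = 0.2190
−0.187·log₂(0.187) = 0.4523
−0.216·log₂(0.216) = 0.4776
−0.297·log₂(0.297) = 0.5202
Sum ≈ 2.1685 → 2.168 bits.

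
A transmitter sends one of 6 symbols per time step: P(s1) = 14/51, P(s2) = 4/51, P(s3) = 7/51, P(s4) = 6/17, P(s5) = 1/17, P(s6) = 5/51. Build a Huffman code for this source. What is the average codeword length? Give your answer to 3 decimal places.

2.373 bits/symbol

Repeatedly combine the two least-probable nodes; the expected code length is the sum of the merged weights.
merge 1/17 + 4/51 → 7/51
merge 5/51 + 7/51 → 4/17
merge 7/51 + 4/17 → 19/51
merge 14/51 + 6/17 → 32/51
merge 19/51 + 32/51 → 1
L = 7/51 + 4/17 + 19/51 + 32/51 + 1 = 121/51 ≈ 2.373 bits/symbol.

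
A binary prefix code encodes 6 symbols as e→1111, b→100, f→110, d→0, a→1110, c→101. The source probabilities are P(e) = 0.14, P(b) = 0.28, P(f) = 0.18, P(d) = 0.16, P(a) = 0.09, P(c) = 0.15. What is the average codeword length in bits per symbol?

L̄ = Σ pᵢ·ℓᵢ = 0.14·4 + 0.28·3 + 0.18·3 + 0.16·1 + 0.09·4 + 0.15·3 = 2.91 bits/symbol.

2.91 bits/symbol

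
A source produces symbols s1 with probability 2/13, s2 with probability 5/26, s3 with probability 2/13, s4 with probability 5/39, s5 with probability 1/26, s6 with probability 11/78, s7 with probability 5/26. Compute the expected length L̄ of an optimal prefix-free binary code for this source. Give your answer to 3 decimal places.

2.782 bits/symbol

Repeatedly combine the two least-probable nodes; the expected code length is the sum of the merged weights.
merge 1/26 + 5/39 → 1/6
merge 11/78 + 2/13 → 23/78
merge 2/13 + 1/6 → 25/78
merge 5/26 + 5/26 → 5/13
merge 23/78 + 25/78 → 8/13
merge 5/13 + 8/13 → 1
L = 1/6 + 23/78 + 25/78 + 5/13 + 8/13 + 1 = 217/78 ≈ 2.782 bits/symbol.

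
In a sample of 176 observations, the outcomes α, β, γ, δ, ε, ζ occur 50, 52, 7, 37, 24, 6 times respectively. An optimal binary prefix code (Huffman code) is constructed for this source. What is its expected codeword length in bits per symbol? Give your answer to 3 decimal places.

Probabilities are the counts divided by 176.
Repeatedly combine the two least-probable nodes; the expected code length is the sum of the merged weights.
merge 3/88 + 7/176 → 13/176
merge 13/176 + 3/22 → 37/176
merge 37/176 + 37/176 → 37/88
merge 25/88 + 13/44 → 51/88
merge 37/88 + 51/88 → 1
L = 13/176 + 37/176 + 37/88 + 51/88 + 1 = 201/88 ≈ 2.284 bits/symbol.

2.284 bits/symbol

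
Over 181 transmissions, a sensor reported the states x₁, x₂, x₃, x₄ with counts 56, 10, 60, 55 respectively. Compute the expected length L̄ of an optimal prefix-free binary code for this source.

Probabilities are the counts divided by 181.
Repeatedly combine the two least-probable nodes; the expected code length is the sum of the merged weights.
merge 10/181 + 55/181 → 65/181
merge 56/181 + 60/181 → 116/181
merge 65/181 + 116/181 → 1
L = 65/181 + 116/181 + 1 = 2 bits/symbol.

2 bits/symbol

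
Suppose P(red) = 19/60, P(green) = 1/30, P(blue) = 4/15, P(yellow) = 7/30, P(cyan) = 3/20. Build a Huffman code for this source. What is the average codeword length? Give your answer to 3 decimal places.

Repeatedly combine the two least-probable nodes; the expected code length is the sum of the merged weights.
merge 1/30 + 3/20 → 11/60
merge 11/60 + 7/30 → 5/12
merge 4/15 + 19/60 → 7/12
merge 5/12 + 7/12 → 1
L = 11/60 + 5/12 + 7/12 + 1 = 131/60 ≈ 2.183 bits/symbol.

2.183 bits/symbol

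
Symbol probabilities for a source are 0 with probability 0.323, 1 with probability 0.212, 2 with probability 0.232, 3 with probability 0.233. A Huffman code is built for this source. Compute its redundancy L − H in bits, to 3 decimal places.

0.020 bits

Entropy H = −Σ p log₂ p ≈ 1.9797 bits.
Huffman merges: 53/250+29/125→111/250; 233/1000+323/1000→139/250; 111/250+139/250→1. L = 2 ≈ 2.0000.
L − H = 2.0000 − 1.9797 = 0.020 bits.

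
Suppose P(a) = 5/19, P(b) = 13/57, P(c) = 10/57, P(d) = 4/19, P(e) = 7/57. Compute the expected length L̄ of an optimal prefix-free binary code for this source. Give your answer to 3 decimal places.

Repeatedly combine the two least-probable nodes; the expected code length is the sum of the merged weights.
merge 7/57 + 10/57 → 17/57
merge 4/19 + 13/57 → 25/57
merge 5/19 + 17/57 → 32/57
merge 25/57 + 32/57 → 1
L = 17/57 + 25/57 + 32/57 + 1 = 131/57 ≈ 2.298 bits/symbol.

2.298 bits/symbol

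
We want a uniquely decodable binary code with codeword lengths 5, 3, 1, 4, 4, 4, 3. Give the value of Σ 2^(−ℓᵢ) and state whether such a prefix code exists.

0.96875; yes

With common denominator 2^5 = 32: Σ 2^(−ℓᵢ) = 1/32 + 4/32 + 16/32 + 2/32 + 2/32 + 2/32 + 4/32 = 31/32 = 0.96875.
Kraft's inequality requires Σ ≤ 1; here Σ = 0.96875 ≤ 1, so such a prefix code exists.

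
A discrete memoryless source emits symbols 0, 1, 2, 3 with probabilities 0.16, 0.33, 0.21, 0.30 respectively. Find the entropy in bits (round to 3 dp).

1.945 bits

H = −Σ pᵢ log₂ pᵢ.
−0.16·log₂(0.16) = 0.4230
−0.33·log₂(0.33) = 0.5278
−0.21·log₂(0.21) = 0.4728
−0.30·log₂(0.30) = 0.5211
Sum ≈ 1.9448 → 1.945 bits.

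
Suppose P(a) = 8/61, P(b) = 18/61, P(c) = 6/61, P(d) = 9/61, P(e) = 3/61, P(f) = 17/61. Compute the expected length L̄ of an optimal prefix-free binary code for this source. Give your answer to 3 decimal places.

2.426 bits/symbol

Repeatedly combine the two least-probable nodes; the expected code length is the sum of the merged weights.
merge 3/61 + 6/61 → 9/61
merge 8/61 + 9/61 → 17/61
merge 9/61 + 17/61 → 26/61
merge 17/61 + 18/61 → 35/61
merge 26/61 + 35/61 → 1
L = 9/61 + 17/61 + 26/61 + 35/61 + 1 = 148/61 ≈ 2.426 bits/symbol.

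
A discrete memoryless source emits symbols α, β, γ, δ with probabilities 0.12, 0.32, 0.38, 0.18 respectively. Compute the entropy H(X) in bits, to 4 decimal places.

H = −Σ pᵢ log₂ pᵢ.
−0.12·log₂(0.12) = 0.3671
−0.32·log₂(0.32) = 0.5260
−0.38·log₂(0.38) = 0.5305
−0.18·log₂(0.18) = 0.4453
Sum ≈ 1.8689 → 1.8689 bits.

1.8689 bits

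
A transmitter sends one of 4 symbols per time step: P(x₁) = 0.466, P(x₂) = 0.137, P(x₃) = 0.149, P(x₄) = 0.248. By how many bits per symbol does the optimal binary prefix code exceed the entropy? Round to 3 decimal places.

0.006 bits

Entropy H = −Σ p log₂ p ≈ 1.8143 bits.
Huffman merges: 137/1000+149/1000→143/500; 31/125+143/500→267/500; 233/500+267/500→1. L = 91/50 ≈ 1.8200.
L − H = 1.8200 − 1.8143 = 0.006 bits.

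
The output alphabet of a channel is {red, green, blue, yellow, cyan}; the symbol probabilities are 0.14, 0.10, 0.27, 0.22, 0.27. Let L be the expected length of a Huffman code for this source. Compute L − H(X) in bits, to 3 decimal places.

0.010 bits

Entropy H = −Σ p log₂ p ≈ 2.2299 bits.
Huffman merges: 1/10+7/50→6/25; 11/50+6/25→23/50; 27/100+27/100→27/50; 23/50+27/50→1. L = 56/25 ≈ 2.2400.
L − H = 2.2400 − 2.2299 = 0.010 bits.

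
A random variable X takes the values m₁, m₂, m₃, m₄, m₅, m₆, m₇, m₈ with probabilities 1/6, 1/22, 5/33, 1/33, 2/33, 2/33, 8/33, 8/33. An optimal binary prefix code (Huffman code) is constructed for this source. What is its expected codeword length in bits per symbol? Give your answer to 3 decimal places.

2.712 bits/symbol

Repeatedly combine the two least-probable nodes; the expected code length is the sum of the merged weights.
merge 1/33 + 1/22 → 5/66
merge 2/33 + 2/33 → 4/33
merge 5/66 + 4/33 → 13/66
merge 5/33 + 1/6 → 7/22
merge 13/66 + 8/33 → 29/66
merge 8/33 + 7/22 → 37/66
merge 29/66 + 37/66 → 1
L = 5/66 + 4/33 + 13/66 + 7/22 + 29/66 + 37/66 + 1 = 179/66 ≈ 2.712 bits/symbol.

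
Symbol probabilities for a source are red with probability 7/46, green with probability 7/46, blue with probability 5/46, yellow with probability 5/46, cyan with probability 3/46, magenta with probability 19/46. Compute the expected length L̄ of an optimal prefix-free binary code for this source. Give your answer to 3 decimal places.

Repeatedly combine the two least-probable nodes; the expected code length is the sum of the merged weights.
merge 3/46 + 5/46 → 4/23
merge 5/46 + 7/46 → 6/23
merge 7/46 + 4/23 → 15/46
merge 6/23 + 15/46 → 27/46
merge 19/46 + 27/46 → 1
L = 4/23 + 6/23 + 15/46 + 27/46 + 1 = 54/23 ≈ 2.348 bits/symbol.

2.348 bits/symbol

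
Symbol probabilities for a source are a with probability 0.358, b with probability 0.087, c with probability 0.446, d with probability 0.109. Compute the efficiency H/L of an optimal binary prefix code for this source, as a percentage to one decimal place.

Entropy H = −Σ p log₂ p ≈ 1.7051 bits.
Huffman merges: 87/1000+109/1000→49/250; 49/250+179/500→277/500; 223/500+277/500→1. L = 7/4 ≈ 1.7500.
Efficiency = H/L = 1.7051/1.7500 = 97.4%.

97.4%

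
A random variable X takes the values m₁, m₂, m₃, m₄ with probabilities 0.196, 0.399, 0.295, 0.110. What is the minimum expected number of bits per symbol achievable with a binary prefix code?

Repeatedly combine the two least-probable nodes; the expected code length is the sum of the merged weights.
merge 11/100 + 49/250 → 153/500
merge 59/200 + 153/500 → 601/1000
merge 399/1000 + 601/1000 → 1
L = 153/500 + 601/1000 + 1 = 1907/1000 = 1.907 bits/symbol.

1.907 bits/symbol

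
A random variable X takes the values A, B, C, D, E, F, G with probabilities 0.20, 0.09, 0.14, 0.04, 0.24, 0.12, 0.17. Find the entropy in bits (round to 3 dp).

2.656 bits

H = −Σ pᵢ log₂ pᵢ.
−0.20·log₂(0.20) = 0.4644
−0.09·log₂(0.09) = 0.3127
−0.14·log₂(0.14) = 0.3971
−0.04·log₂(0.04) = 0.1858
−0.24·log₂(0.24) = 0.4941
−0.12·log₂(0.12) = 0.3671
−0.17·log₂(0.17) = 0.4346
Sum ≈ 2.6557 → 2.656 bits.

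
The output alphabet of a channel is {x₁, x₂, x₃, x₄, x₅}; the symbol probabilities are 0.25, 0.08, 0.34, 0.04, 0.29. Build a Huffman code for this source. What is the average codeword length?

2.12 bits/symbol

Repeatedly combine the two least-probable nodes; the expected code length is the sum of the merged weights.
merge 1/25 + 2/25 → 3/25
merge 3/25 + 1/4 → 37/100
merge 29/100 + 17/50 → 63/100
merge 37/100 + 63/100 → 1
L = 3/25 + 37/100 + 63/100 + 1 = 53/25 = 2.12 bits/symbol.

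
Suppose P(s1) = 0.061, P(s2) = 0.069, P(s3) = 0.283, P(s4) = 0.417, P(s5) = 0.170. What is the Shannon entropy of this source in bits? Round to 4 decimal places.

H = −Σ pᵢ log₂ pᵢ.
−0.061·log₂(0.061) = 0.2461
−0.069·log₂(0.069) = 0.2662
−0.283·log₂(0.283) = 0.5154
−0.417·log₂(0.417) = 0.5262
−0.170·log₂(0.170) = 0.4346
Sum ≈ 1.9885 → 1.9885 bits.

1.9885 bits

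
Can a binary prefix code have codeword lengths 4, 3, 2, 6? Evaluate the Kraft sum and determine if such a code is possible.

With common denominator 2^6 = 64: Σ 2^(−ℓᵢ) = 4/64 + 8/64 + 16/64 + 1/64 = 29/64 = 0.453125.
Kraft's inequality requires Σ ≤ 1; here Σ = 0.453125 ≤ 1, so such a prefix code exists.

0.453125; yes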